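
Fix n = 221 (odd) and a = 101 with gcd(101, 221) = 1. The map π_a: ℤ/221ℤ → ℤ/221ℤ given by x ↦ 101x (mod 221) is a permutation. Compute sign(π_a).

+1

Orbit of 101 under x↦101x: [101, 35, 220, 120, 186, 1]… (length divides ord_221(101)).
Cycle lengths of π_101 on ℤ/221ℤ: [6, 6, 6, 6, 6, 6, 6, 6, 6, 6, 6, 6, 6, 6, 6, 6, 6, 6, 6, 6, 6, 6, 6, 6, 6, 6, 6, 6, 6, 6, 6, 6, 6, 6, 2, 2, 2, 2, 2, 2, 2, 2, 1]; 43 cycles in total.
43 cycles on 221: each ℓ→(−1)^(ℓ−1), product (−1)^178 = +1.
The Jacobi symbol (101|221) = +1 (Zolotarev) agrees.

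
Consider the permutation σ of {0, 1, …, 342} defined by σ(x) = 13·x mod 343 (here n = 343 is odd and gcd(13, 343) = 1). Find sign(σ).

Trace 188: π^k(188) = [188, 43, 216, 64, 146, 183, 321] for k=0..6.
π_13 has 10 disjoint cycles with lengths [98, 98, 98, 14, 14, 14, 2, 2, 2, 1] on {0,…,342}.
With 10 cycles on 343 points, sign = (−1)^{343−10} = -1.

-1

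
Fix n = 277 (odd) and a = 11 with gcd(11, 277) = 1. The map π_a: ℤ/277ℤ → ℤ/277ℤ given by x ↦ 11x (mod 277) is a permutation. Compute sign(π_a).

Orbit of 159 under x↦11x: [159, 87, 126, 1, 11, 121, 223]… (length divides ord_277(11)).
Cycle type of π: 276 + 1; total 2 cycles.
sign(π) = (−1)^{n − #cycles} = (−1)^{277−2} = (−1)^275 = -1.

-1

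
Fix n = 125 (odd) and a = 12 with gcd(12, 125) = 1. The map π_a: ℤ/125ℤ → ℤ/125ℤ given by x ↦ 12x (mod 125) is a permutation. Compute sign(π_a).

-1

Orbit of 56 under x↦12x: [56, 47, 64, 18, 91, 92, 104]… (length divides ord_125(12)).
Cycle type of π: 100 + 20 + 4 + 1; total 4 cycles.
125 − 4 = 121 transpositions; sign(π) = (−1)^121 = -1.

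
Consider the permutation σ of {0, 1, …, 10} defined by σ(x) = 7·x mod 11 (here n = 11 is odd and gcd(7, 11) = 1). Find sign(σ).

-1

Orbit of 3 under x↦7x: [3, 10, 4, 6, 9, 8, 1]… (length divides ord_11(7)).
The orbit structure of x ↦ 7x mod 11: 2 orbits of sizes [10, 1].
n − c = 11 − 2 = 9; sign = (−1)^9 = -1.
The Jacobi symbol (7|11) = -1 (Zolotarev) agrees.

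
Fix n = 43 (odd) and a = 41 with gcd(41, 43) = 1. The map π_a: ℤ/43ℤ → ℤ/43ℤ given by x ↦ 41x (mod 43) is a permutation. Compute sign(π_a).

Start at x=16: 16 → 11 → 21 → 1 → 41 → 4 → 35 → 16 (one orbit).
Cycle lengths of π_41 on ℤ/43ℤ: [7, 7, 7, 7, 7, 7, 1]; 7 cycles in total.
7 cycles on 43: each ℓ→(−1)^(ℓ−1), product (−1)^36 = +1.
The Jacobi symbol (41|43) = +1 (Zolotarev) agrees.

+1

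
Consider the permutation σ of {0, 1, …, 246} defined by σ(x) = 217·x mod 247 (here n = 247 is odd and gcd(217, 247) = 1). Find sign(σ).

-1

Orbit of 87 under x↦217x: [87, 107, 1, 217, 159, 170]… (length divides ord_247(217)).
Cycle type of π: 6×39 + 3×4 + 1; total 44 cycles.
sign(π) = (−1)^{n − #cycles} = (−1)^{247−44} = (−1)^203 = -1.
Zolotarev: (217|247) = -1, matching the cycle-count sign.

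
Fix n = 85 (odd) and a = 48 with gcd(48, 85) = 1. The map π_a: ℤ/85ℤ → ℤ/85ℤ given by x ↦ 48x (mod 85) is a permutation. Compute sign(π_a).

+1

Orbit of 1 under x↦48x: [1, 48, 9, 7, 81, 63, 49]… (length divides ord_85(48)).
Decompose π into cycles: lengths [16, 16, 16, 16, 16, 4, 1] (7 cycles, including the fixed point 0).
sign(π) = (−1)^{n − #cycles} = (−1)^{85−7} = (−1)^78 = +1.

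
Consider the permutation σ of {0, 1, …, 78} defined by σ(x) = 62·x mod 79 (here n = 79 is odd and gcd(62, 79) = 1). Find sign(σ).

+1

Orbit of 10 under x↦62x: [10, 67, 46, 8, 22, 21, 38]… (length divides ord_79(62)).
7 cycles of lengths [13, 13, 13, 13, 13, 13, 1].
sign(π) = (−1)^{n − #cycles} = (−1)^{79−7} = (−1)^72 = +1.
The Jacobi symbol (62|79) = +1 (Zolotarev) agrees.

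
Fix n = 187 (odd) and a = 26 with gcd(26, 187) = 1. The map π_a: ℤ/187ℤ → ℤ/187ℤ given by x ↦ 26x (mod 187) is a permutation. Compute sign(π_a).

+1

Trace 100: π^k(100) = [100, 169, 93, 174, 36, 1, 26] for k=0..6.
9 cycles of lengths [40, 40, 40, 40, 8, 8, 5, 5, 1].
n − c = 187 − 9 = 178; sign = (−1)^178 = +1.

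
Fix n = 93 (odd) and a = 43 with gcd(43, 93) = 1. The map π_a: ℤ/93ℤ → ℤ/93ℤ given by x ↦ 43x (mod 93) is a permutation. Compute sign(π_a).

Orbit of 7 under x↦43x: [7, 22, 16, 37, 10, 58, 76]… (length divides ord_93(43)).
Cycle lengths of π_43 on ℤ/93ℤ: [30, 30, 30, 1, 1, 1]; 6 cycles in total.
sign(π) = (−1)^{n − #cycles} = (−1)^{93−6} = (−1)^87 = -1.
Zolotarev: (43|93) = -1, matching the cycle-count sign.

-1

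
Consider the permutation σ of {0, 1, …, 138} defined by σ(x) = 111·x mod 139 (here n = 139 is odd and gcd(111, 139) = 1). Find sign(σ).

Orbit of 61 under x↦111x: [61, 99, 8, 54, 17, 80, 123]… (length divides ord_139(111)).
Decompose π into cycles: lengths [138, 1] (2 cycles, including the fixed point 0).
139 − 2 = 137 transpositions; sign(π) = (−1)^137 = -1.

-1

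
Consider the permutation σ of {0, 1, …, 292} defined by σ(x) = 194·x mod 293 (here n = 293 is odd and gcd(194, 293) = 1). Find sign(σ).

Orbit of 269 under x↦194x: [269, 32, 55, 122, 228, 282, 210]… (length divides ord_293(194)).
The orbit structure of x ↦ 194x mod 293: 2 orbits of sizes [292, 1].
2 cycles on 293: each ℓ→(−1)^(ℓ−1), product (−1)^291 = -1.

-1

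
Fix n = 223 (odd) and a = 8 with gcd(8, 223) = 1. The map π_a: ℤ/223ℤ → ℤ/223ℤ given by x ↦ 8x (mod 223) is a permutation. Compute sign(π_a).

+1

Start at x=82: 82 → 210 → 119 → 60 → 34 → 49 → 169 → … (one orbit).
Cycle lengths of π_8 on ℤ/223ℤ: [37, 37, 37, 37, 37, 37, 1]; 7 cycles in total.
n − c = 223 − 7 = 216; sign = (−1)^216 = +1.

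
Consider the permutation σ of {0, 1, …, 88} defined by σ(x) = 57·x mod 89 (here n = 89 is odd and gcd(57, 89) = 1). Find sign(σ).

+1

Orbit of 4 under x↦57x: [4, 50, 2, 25, 1, 57, 45]… (length divides ord_89(57)).
5 cycles of lengths [22, 22, 22, 22, 1].
n − c = 89 − 5 = 84; sign = (−1)^84 = +1.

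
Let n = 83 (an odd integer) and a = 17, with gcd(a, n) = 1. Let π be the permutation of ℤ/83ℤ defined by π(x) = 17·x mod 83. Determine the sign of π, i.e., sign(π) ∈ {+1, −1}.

Trace 11: π^k(11) = [11, 21, 25, 10, 4, 68, 77] for k=0..6.
Cycle lengths of π_17 on ℤ/83ℤ: [41, 41, 1]; 3 cycles in total.
83 − 3 = 80 transpositions; sign(π) = (−1)^80 = +1.
Zolotarev: (17|83) = +1, matching the cycle-count sign.

+1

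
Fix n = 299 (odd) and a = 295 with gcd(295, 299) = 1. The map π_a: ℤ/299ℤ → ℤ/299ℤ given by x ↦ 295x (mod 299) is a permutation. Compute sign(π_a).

-1

Orbit of 66 under x↦295x: [66, 35, 159, 261, 152, 289, 40]… (length divides ord_299(295)).
Cycle lengths of π_295 on ℤ/299ℤ: [66, 66, 66, 66, 22, 3, 3, 3, 3, 1]; 10 cycles in total.
With 10 cycles on 299 points, sign = (−1)^{299−10} = -1.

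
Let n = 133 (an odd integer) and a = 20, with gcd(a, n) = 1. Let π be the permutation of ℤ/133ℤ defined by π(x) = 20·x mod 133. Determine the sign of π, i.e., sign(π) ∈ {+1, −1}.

-1

Orbit of 20 under x↦20x: [20, 1]… (length divides ord_133(20)).
Decompose π into cycles: lengths [2, 2, 2, 2, 2, 2, 2, 2, 2, 2, 2, 2, 2, 2, 2, 2, 2, 2, 2, 2, 2, 2, 2, 2, 2, 2, 2, 2, 2, 2, 2, 2, 2, 2, 2, 2, 2, 2, 2, 2, 2, 2, 2, 2, 2, 2, 2, 2, 2, 2, 2, 2, 2, 2, 2, 2, 2, 1, 1, 1, 1, 1, 1, 1, 1, 1, 1, 1, 1, 1, 1, 1, 1, 1, 1, 1] (76 cycles, including the fixed point 0).
sign(π) = (−1)^{n − #cycles} = (−1)^{133−76} = (−1)^57 = -1.
Via Zolotarev, sign(π_{20}) = (20|133) = -1.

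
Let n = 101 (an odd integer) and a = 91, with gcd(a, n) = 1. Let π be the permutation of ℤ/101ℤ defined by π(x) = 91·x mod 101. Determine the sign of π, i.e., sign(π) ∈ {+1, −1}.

Orbit of 91 under x↦91x: [91, 100, 10, 1]… (length divides ord_101(91)).
26 cycles of lengths [4, 4, 4, 4, 4, 4, 4, 4, 4, 4, 4, 4, 4, 4, 4, 4, 4, 4, 4, 4, 4, 4, 4, 4, 4, 1].
With 26 cycles on 101 points, sign = (−1)^{101−26} = -1.
The Jacobi symbol (91|101) = -1 (Zolotarev) agrees.

-1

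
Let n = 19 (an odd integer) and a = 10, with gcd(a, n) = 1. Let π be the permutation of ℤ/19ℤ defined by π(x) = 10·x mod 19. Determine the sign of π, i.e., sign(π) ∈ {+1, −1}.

Start at x=11: 11 → 15 → 17 → 18 → 9 → 14 → 7 → … (one orbit).
Cycle type of π: 18 + 1; total 2 cycles.
n − c = 19 − 2 = 17; sign = (−1)^17 = -1.

-1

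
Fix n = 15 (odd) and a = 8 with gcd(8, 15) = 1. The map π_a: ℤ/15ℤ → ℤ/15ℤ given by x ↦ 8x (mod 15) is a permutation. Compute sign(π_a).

+1

Orbit of 1 under x↦8x: [1, 8, 4, 2]… (length divides ord_15(8)).
π_8 has 5 disjoint cycles with lengths [4, 4, 4, 2, 1] on {0,…,14}.
n − c = 15 − 5 = 10; sign = (−1)^10 = +1.
(8|15)_J = +1 (Zolotarev's lemma cross-check).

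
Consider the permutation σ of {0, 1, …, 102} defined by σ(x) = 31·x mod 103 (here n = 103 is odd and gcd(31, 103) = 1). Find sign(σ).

Trace 39: π^k(39) = [39, 76, 90, 9, 73, 100, 10] for k=0..6.
4 cycles of lengths [34, 34, 34, 1].
103 − 4 = 99 transpositions; sign(π) = (−1)^99 = -1.

-1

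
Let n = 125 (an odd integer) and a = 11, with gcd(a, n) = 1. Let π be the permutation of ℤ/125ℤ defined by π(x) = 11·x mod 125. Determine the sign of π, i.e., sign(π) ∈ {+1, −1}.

Orbit of 61 under x↦11x: [61, 46, 6, 66, 101, 111, 96]… (length divides ord_125(11)).
Cycle type of π: 25×4 + 5×4 + 1×5; total 13 cycles.
n − c = 125 − 13 = 112; sign = (−1)^112 = +1.
Via Zolotarev, sign(π_{11}) = (11|125) = +1.

+1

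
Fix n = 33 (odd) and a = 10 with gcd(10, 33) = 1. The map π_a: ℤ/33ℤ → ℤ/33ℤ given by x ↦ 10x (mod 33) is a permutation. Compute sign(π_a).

Trace 1: π^k(1) = [1, 10] for k=0..1.
π_10 has 18 disjoint cycles with lengths [2, 2, 2, 2, 2, 2, 2, 2, 2, 2, 2, 2, 2, 2, 2, 1, 1, 1] on {0,…,32}.
sign(π) = (−1)^{n − #cycles} = (−1)^{33−18} = (−1)^15 = -1.
Via Zolotarev, sign(π_{10}) = (10|33) = -1.

-1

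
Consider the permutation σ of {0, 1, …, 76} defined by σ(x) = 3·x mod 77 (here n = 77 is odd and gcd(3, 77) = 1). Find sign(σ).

Start at x=45: 45 → 58 → 20 → 60 → 26 → 1 → 3 → … (one orbit).
Cycle lengths of π_3 on ℤ/77ℤ: [30, 30, 6, 5, 5, 1]; 6 cycles in total.
With 6 cycles on 77 points, sign = (−1)^{77−6} = -1.

-1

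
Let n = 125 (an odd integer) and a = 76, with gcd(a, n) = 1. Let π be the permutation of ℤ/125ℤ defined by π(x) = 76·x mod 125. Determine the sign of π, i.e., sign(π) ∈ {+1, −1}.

Trace 101: π^k(101) = [101, 51, 1, 76, 26] for k=0..4.
π_76 has 45 disjoint cycles with lengths [5, 5, 5, 5, 5, 5, 5, 5, 5, 5, 5, 5, 5, 5, 5, 5, 5, 5, 5, 5, 1, 1, 1, 1, 1, 1, 1, 1, 1, 1, 1, 1, 1, 1, 1, 1, 1, 1, 1, 1, 1, 1, 1, 1, 1] on {0,…,124}.
125 − 45 = 80 transpositions; sign(π) = (−1)^80 = +1.
Zolotarev: (76|125) = +1, matching the cycle-count sign.

+1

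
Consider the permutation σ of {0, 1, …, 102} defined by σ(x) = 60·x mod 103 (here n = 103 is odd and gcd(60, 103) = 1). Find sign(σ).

Start at x=55: 55 → 4 → 34 → 83 → 36 → 100 → 26 → … (one orbit).
Decompose π into cycles: lengths [51, 51, 1] (3 cycles, including the fixed point 0).
3 cycles on 103: each ℓ→(−1)^(ℓ−1), product (−1)^100 = +1.
The Jacobi symbol (60|103) = +1 (Zolotarev) agrees.

+1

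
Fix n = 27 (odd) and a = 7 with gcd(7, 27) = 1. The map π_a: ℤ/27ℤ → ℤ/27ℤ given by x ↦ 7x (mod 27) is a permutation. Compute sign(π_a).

+1

Trace 1: π^k(1) = [1, 7, 22, 19, 25, 13, 10] for k=0..6.
π_7 has 7 disjoint cycles with lengths [9, 9, 3, 3, 1, 1, 1] on {0,…,26}.
n − c = 27 − 7 = 20; sign = (−1)^20 = +1.
Zolotarev: (7|27) = +1, matching the cycle-count sign.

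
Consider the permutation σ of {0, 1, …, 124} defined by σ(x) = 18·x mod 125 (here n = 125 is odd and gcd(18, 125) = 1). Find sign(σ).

-1

Start at x=51: 51 → 43 → 24 → 57 → 26 → 93 → 49 → … (one orbit).
Cycle type of π: 20×5 + 4×6 + 1; total 12 cycles.
sign(π) = (−1)^{n − #cycles} = (−1)^{125−12} = (−1)^113 = -1.
Check: (18/125) = -1 by Zolotarev.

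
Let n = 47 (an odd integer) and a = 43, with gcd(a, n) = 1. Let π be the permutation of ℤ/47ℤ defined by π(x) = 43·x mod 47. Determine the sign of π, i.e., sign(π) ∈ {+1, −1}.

Trace 15: π^k(15) = [15, 34, 5, 27, 33, 9, 11] for k=0..6.
Cycle lengths of π_43 on ℤ/47ℤ: [46, 1]; 2 cycles in total.
47 − 2 = 45 transpositions; sign(π) = (−1)^45 = -1.

-1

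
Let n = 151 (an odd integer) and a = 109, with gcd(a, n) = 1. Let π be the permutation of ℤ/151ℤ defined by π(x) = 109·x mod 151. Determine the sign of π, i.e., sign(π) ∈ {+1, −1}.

Trace 21: π^k(21) = [21, 24, 49, 56, 64, 30, 99] for k=0..6.
2 cycles of lengths [150, 1].
2 cycles on 151: each ℓ→(−1)^(ℓ−1), product (−1)^149 = -1.
The Jacobi symbol (109|151) = -1 (Zolotarev) agrees.

-1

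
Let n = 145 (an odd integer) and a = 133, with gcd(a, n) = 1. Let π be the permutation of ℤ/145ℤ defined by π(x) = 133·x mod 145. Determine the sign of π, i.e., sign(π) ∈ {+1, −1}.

Start at x=12: 12 → 1 → 133 → 144 → 12 (one orbit).
The orbit structure of x ↦ 133x mod 145: 37 orbits of sizes [4, 4, 4, 4, 4, 4, 4, 4, 4, 4, 4, 4, 4, 4, 4, 4, 4, 4, 4, 4, 4, 4, 4, 4, 4, 4, 4, 4, 4, 4, 4, 4, 4, 4, 4, 4, 1].
145 − 37 = 108 transpositions; sign(π) = (−1)^108 = +1.

+1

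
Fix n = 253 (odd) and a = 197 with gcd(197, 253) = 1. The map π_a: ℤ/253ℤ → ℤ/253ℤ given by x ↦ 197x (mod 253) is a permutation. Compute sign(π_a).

Start at x=1: 1 → 197 → 100 → 219 → 133 → 142 → 144 → … (one orbit).
Cycle lengths of π_197 on ℤ/253ℤ: [22, 22, 22, 22, 22, 22, 22, 22, 22, 22, 11, 11, 2, 2, 2, 2, 2, 1]; 18 cycles in total.
n − c = 253 − 18 = 235; sign = (−1)^235 = -1.

-1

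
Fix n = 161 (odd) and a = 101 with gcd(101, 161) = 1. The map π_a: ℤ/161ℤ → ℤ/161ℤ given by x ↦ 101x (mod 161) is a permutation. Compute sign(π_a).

Start at x=146: 146 → 95 → 96 → 36 → 94 → 156 → 139 → … (one orbit).
6 cycles of lengths [66, 66, 11, 11, 6, 1].
Σ(ℓ_i−1) = 161−6 = 155; sign = (−1)^155 = -1.

-1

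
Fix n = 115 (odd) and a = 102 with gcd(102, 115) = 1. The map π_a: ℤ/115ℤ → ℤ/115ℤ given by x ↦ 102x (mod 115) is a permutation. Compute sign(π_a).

+1

Start at x=57: 57 → 64 → 88 → 6 → 37 → 94 → 43 → … (one orbit).
π_102 has 5 disjoint cycles with lengths [44, 44, 22, 4, 1] on {0,…,114}.
sign(π) = (−1)^{n − #cycles} = (−1)^{115−5} = (−1)^110 = +1.
Zolotarev: (102|115) = +1, matching the cycle-count sign.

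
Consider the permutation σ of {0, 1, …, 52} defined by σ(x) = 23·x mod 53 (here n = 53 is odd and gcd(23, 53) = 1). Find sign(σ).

-1

Trace 52: π^k(52) = [52, 30, 1, 23] for k=0..3.
Decompose π into cycles: lengths [4, 4, 4, 4, 4, 4, 4, 4, 4, 4, 4, 4, 4, 1] (14 cycles, including the fixed point 0).
Σ(ℓ_i−1) = 53−14 = 39; sign = (−1)^39 = -1.
Zolotarev: (23|53) = -1, matching the cycle-count sign.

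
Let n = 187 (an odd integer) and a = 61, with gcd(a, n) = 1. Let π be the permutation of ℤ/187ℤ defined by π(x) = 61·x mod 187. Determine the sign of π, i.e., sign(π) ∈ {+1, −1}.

Start at x=46: 46 → 1 → 61 → 168 → 150 → 174 → 142 → … (one orbit).
The orbit structure of x ↦ 61x mod 187: 5 orbits of sizes [80, 80, 16, 10, 1].
5 cycles on 187: each ℓ→(−1)^(ℓ−1), product (−1)^182 = +1.
Via Zolotarev, sign(π_{61}) = (61|187) = +1.

+1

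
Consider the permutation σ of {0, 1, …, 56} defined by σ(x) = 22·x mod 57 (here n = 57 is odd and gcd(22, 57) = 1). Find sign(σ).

Orbit of 49 under x↦22x: [49, 52, 4, 31, 55, 13, 1]… (length divides ord_57(22)).
Cycle type of π: 18×3 + 1×3; total 6 cycles.
With 6 cycles on 57 points, sign = (−1)^{57−6} = -1.
(22|57)_J = -1 (Zolotarev's lemma cross-check).

-1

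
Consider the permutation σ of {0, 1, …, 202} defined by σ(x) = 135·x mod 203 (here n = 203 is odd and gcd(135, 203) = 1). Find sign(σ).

Orbit of 169 under x↦135x: [169, 79, 109, 99, 170, 11, 64]… (length divides ord_203(135)).
π_135 has 6 disjoint cycles with lengths [84, 84, 28, 3, 3, 1] on {0,…,202}.
n − c = 203 − 6 = 197; sign = (−1)^197 = -1.

-1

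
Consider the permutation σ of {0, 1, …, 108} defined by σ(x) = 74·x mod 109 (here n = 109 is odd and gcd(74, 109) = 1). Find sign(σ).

+1

Orbit of 36 under x↦74x: [36, 48, 64, 49, 29, 75, 100]… (length divides ord_109(74)).
π_74 has 3 disjoint cycles with lengths [54, 54, 1] on {0,…,108}.
sign(π) = (−1)^{n − #cycles} = (−1)^{109−3} = (−1)^106 = +1.
(74|109)_J = +1 (Zolotarev's lemma cross-check).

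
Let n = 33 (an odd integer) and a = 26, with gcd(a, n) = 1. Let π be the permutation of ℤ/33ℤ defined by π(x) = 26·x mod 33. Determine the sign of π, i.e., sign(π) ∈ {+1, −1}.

Start at x=5: 5 → 31 → 14 → 1 → 26 → 16 → 20 → … (one orbit).
Cycle lengths of π_26 on ℤ/33ℤ: [10, 10, 5, 5, 2, 1]; 6 cycles in total.
6 cycles on 33: each ℓ→(−1)^(ℓ−1), product (−1)^27 = -1.

-1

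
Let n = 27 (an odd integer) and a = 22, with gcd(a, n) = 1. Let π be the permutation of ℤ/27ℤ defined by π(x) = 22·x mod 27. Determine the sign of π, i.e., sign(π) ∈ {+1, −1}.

Start at x=16: 16 → 1 → 22 → 25 → 10 → 4 → 7 → … (one orbit).
The orbit structure of x ↦ 22x mod 27: 7 orbits of sizes [9, 9, 3, 3, 1, 1, 1].
27 − 7 = 20 transpositions; sign(π) = (−1)^20 = +1.

+1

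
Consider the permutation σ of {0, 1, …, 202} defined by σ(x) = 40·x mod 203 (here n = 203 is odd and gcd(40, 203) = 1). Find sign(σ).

Trace 31: π^k(31) = [31, 22, 68, 81, 195, 86, 192] for k=0..6.
π_40 has 5 disjoint cycles with lengths [84, 84, 28, 6, 1] on {0,…,202}.
5 cycles on 203: each ℓ→(−1)^(ℓ−1), product (−1)^198 = +1.

+1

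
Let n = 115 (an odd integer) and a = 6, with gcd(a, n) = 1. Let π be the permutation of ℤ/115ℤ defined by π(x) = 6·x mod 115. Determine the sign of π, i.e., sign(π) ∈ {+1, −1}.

Orbit of 36 under x↦6x: [36, 101, 31, 71, 81, 26, 41]… (length divides ord_115(6)).
Decompose π into cycles: lengths [11, 11, 11, 11, 11, 11, 11, 11, 11, 11, 1, 1, 1, 1, 1] (15 cycles, including the fixed point 0).
With 15 cycles on 115 points, sign = (−1)^{115−15} = +1.

+1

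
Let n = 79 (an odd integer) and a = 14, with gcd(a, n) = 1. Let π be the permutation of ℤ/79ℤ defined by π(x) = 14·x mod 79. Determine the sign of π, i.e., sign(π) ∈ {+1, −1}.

Trace 61: π^k(61) = [61, 64, 27, 62, 78, 65, 41] for k=0..6.
4 cycles of lengths [26, 26, 26, 1].
4 cycles on 79: each ℓ→(−1)^(ℓ−1), product (−1)^75 = -1.
(14|79)_J = -1 (Zolotarev's lemma cross-check).

-1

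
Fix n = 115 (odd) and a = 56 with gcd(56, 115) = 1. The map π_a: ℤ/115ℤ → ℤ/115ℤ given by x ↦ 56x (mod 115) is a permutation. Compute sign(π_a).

Start at x=86: 86 → 101 → 21 → 26 → 76 → 1 → 56 → … (one orbit).
Cycle lengths of π_56 on ℤ/115ℤ: [22, 22, 22, 22, 22, 1, 1, 1, 1, 1]; 10 cycles in total.
n − c = 115 − 10 = 105; sign = (−1)^105 = -1.

-1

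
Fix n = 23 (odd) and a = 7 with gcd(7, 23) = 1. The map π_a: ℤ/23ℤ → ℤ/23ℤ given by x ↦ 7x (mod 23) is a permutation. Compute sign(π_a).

-1

Orbit of 12 under x↦7x: [12, 15, 13, 22, 16, 20, 2]… (length divides ord_23(7)).
Decompose π into cycles: lengths [22, 1] (2 cycles, including the fixed point 0).
23 − 2 = 21 transpositions; sign(π) = (−1)^21 = -1.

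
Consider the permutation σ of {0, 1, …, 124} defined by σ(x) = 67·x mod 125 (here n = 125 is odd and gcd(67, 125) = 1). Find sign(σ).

Trace 97: π^k(97) = [97, 124, 58, 11, 112, 4, 18] for k=0..6.
4 cycles of lengths [100, 20, 4, 1].
Σ(ℓ_i−1) = 125−4 = 121; sign = (−1)^121 = -1.
Check: (67/125) = -1 by Zolotarev.

-1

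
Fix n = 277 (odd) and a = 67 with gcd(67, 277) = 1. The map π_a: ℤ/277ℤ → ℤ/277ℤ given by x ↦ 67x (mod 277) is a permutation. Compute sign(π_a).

Start at x=19: 19 → 165 → 252 → 264 → 237 → 90 → 213 → … (one orbit).
5 cycles of lengths [69, 69, 69, 69, 1].
Σ(ℓ_i−1) = 277−5 = 272; sign = (−1)^272 = +1.
Zolotarev: (67|277) = +1, matching the cycle-count sign.

+1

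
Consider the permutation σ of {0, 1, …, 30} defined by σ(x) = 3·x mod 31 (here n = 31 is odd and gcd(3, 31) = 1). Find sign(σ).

-1

Trace 12: π^k(12) = [12, 5, 15, 14, 11, 2, 6] for k=0..6.
Cycle type of π: 30 + 1; total 2 cycles.
With 2 cycles on 31 points, sign = (−1)^{31−2} = -1.
Check: (3/31) = -1 by Zolotarev.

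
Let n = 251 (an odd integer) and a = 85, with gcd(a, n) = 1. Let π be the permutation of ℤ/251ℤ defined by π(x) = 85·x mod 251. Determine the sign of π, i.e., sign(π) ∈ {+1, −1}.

Start at x=240: 240 → 69 → 92 → 39 → 52 → 153 → 204 → … (one orbit).
Decompose π into cycles: lengths [125, 125, 1] (3 cycles, including the fixed point 0).
With 3 cycles on 251 points, sign = (−1)^{251−3} = +1.

+1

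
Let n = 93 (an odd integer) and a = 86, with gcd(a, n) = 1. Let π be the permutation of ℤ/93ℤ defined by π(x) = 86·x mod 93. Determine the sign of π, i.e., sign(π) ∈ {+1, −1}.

Orbit of 16 under x↦86x: [16, 74, 40, 92, 7, 44, 64]… (length divides ord_93(86)).
5 cycles of lengths [30, 30, 30, 2, 1].
With 5 cycles on 93 points, sign = (−1)^{93−5} = +1.

+1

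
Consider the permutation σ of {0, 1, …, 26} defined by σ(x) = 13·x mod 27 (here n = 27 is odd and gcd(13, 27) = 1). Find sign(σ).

Trace 13: π^k(13) = [13, 7, 10, 22, 16, 19, 4] for k=0..6.
7 cycles of lengths [9, 9, 3, 3, 1, 1, 1].
sign(π) = (−1)^{n − #cycles} = (−1)^{27−7} = (−1)^20 = +1.
The Jacobi symbol (13|27) = +1 (Zolotarev) agrees.

+1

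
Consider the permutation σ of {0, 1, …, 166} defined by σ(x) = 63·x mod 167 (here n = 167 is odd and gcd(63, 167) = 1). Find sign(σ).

+1

Trace 121: π^k(121) = [121, 108, 124, 130, 7, 107, 61] for k=0..6.
3 cycles of lengths [83, 83, 1].
Σ(ℓ_i−1) = 167−3 = 164; sign = (−1)^164 = +1.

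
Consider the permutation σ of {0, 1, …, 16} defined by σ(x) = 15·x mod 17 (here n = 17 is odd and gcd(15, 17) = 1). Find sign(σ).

+1

Orbit of 15 under x↦15x: [15, 4, 9, 16, 2, 13, 8]… (length divides ord_17(15)).
π_15 has 3 disjoint cycles with lengths [8, 8, 1] on {0,…,16}.
With 3 cycles on 17 points, sign = (−1)^{17−3} = +1.
Check: (15/17) = +1 by Zolotarev.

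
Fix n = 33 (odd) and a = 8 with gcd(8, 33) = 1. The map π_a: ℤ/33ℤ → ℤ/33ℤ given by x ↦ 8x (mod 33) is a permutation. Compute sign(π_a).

+1

Trace 2: π^k(2) = [2, 16, 29, 1, 8, 31, 17] for k=0..6.
5 cycles of lengths [10, 10, 10, 2, 1].
Σ(ℓ_i−1) = 33−5 = 28; sign = (−1)^28 = +1.
The Jacobi symbol (8|33) = +1 (Zolotarev) agrees.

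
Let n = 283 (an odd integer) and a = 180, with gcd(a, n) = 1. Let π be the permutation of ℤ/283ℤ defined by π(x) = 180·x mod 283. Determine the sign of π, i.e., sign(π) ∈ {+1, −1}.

-1

Start at x=253: 253 → 260 → 105 → 222 → 57 → 72 → 225 → … (one orbit).
π_180 has 2 disjoint cycles with lengths [282, 1] on {0,…,282}.
2 cycles on 283: each ℓ→(−1)^(ℓ−1), product (−1)^281 = -1.
Zolotarev: (180|283) = -1, matching the cycle-count sign.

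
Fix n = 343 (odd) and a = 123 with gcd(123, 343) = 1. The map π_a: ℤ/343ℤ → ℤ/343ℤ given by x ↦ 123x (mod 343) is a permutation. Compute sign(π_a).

+1

Orbit of 30 under x↦123x: [30, 260, 81, 16, 253, 249, 100]… (length divides ord_343(123)).
π_123 has 7 disjoint cycles with lengths [147, 147, 21, 21, 3, 3, 1] on {0,…,342}.
n − c = 343 − 7 = 336; sign = (−1)^336 = +1.
Check: (123/343) = +1 by Zolotarev.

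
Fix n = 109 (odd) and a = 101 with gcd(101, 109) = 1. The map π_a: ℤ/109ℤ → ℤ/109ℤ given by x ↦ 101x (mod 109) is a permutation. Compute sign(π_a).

Orbit of 46 under x↦101x: [46, 68, 1, 101, 64, 33, 63]… (length divides ord_109(101)).
Cycle lengths of π_101 on ℤ/109ℤ: [12, 12, 12, 12, 12, 12, 12, 12, 12, 1]; 10 cycles in total.
n − c = 109 − 10 = 99; sign = (−1)^99 = -1.

-1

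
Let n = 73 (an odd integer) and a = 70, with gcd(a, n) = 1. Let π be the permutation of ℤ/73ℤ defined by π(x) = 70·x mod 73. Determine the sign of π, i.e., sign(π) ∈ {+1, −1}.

+1

Trace 9: π^k(9) = [9, 46, 8, 49, 72, 3, 64] for k=0..6.
Cycle type of π: 12×6 + 1; total 7 cycles.
With 7 cycles on 73 points, sign = (−1)^{73−7} = +1.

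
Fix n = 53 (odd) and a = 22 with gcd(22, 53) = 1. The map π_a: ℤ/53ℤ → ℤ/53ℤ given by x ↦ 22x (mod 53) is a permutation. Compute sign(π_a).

-1

Orbit of 21 under x↦22x: [21, 38, 41, 1, 22, 7, 48]… (length divides ord_53(22)).
2 cycles of lengths [52, 1].
With 2 cycles on 53 points, sign = (−1)^{53−2} = -1.
Via Zolotarev, sign(π_{22}) = (22|53) = -1.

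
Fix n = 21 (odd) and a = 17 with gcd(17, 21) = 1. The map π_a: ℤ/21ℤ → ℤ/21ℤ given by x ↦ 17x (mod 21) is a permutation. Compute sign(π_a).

+1

Orbit of 4 under x↦17x: [4, 5, 1, 17, 16, 20]… (length divides ord_21(17)).
Cycle lengths of π_17 on ℤ/21ℤ: [6, 6, 6, 2, 1]; 5 cycles in total.
Σ(ℓ_i−1) = 21−5 = 16; sign = (−1)^16 = +1.
Via Zolotarev, sign(π_{17}) = (17|21) = +1.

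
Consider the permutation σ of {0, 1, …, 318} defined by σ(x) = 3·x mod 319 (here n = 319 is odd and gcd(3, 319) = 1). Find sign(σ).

-1

Orbit of 48 under x↦3x: [48, 144, 113, 20, 60, 180, 221]… (length divides ord_319(3)).
Cycle lengths of π_3 on ℤ/319ℤ: [140, 140, 28, 5, 5, 1]; 6 cycles in total.
6 cycles on 319: each ℓ→(−1)^(ℓ−1), product (−1)^313 = -1.
Check: (3/319) = -1 by Zolotarev.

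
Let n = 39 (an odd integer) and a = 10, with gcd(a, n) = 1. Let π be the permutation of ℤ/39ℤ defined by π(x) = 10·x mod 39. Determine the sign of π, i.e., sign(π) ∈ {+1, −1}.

+1

Start at x=4: 4 → 1 → 10 → 22 → 25 → 16 → 4 (one orbit).
π_10 has 9 disjoint cycles with lengths [6, 6, 6, 6, 6, 6, 1, 1, 1] on {0,…,38}.
sign(π) = (−1)^{n − #cycles} = (−1)^{39−9} = (−1)^30 = +1.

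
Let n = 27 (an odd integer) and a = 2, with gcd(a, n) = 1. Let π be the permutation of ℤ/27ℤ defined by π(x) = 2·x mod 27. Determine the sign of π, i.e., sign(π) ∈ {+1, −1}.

Start at x=17: 17 → 7 → 14 → 1 → 2 → 4 → 8 → … (one orbit).
Cycle type of π: 18 + 6 + 2 + 1; total 4 cycles.
Σ(ℓ_i−1) = 27−4 = 23; sign = (−1)^23 = -1.
Check: (2/27) = -1 by Zolotarev.

-1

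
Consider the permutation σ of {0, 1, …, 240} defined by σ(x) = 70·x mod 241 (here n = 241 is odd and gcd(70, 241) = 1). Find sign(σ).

Trace 131: π^k(131) = [131, 12, 117, 237, 202, 162, 13] for k=0..6.
Decompose π into cycles: lengths [240, 1] (2 cycles, including the fixed point 0).
241 − 2 = 239 transpositions; sign(π) = (−1)^239 = -1.
Check: (70/241) = -1 by Zolotarev.

-1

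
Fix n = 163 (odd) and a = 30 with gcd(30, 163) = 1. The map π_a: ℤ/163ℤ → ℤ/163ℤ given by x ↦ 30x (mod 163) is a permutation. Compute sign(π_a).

-1

Trace 162: π^k(162) = [162, 133, 78, 58, 110, 40, 59] for k=0..6.
10 cycles of lengths [18, 18, 18, 18, 18, 18, 18, 18, 18, 1].
163 − 10 = 153 transpositions; sign(π) = (−1)^153 = -1.
Via Zolotarev, sign(π_{30}) = (30|163) = -1.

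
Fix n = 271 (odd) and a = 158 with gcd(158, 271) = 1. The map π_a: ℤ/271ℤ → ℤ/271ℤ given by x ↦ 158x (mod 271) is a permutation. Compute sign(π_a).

Orbit of 160 under x↦158x: [160, 77, 242, 25, 156, 258, 114]… (length divides ord_271(158)).
π_158 has 11 disjoint cycles with lengths [27, 27, 27, 27, 27, 27, 27, 27, 27, 27, 1] on {0,…,270}.
sign(π) = (−1)^{n − #cycles} = (−1)^{271−11} = (−1)^260 = +1.
Via Zolotarev, sign(π_{158}) = (158|271) = +1.

+1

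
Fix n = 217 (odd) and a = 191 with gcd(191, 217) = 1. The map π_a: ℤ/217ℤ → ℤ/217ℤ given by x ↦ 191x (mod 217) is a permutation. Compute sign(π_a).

+1

Orbit of 1 under x↦191x: [1, 191, 25]… (length divides ord_217(191)).
Cycle lengths of π_191 on ℤ/217ℤ: [3, 3, 3, 3, 3, 3, 3, 3, 3, 3, 3, 3, 3, 3, 3, 3, 3, 3, 3, 3, 3, 3, 3, 3, 3, 3, 3, 3, 3, 3, 3, 3, 3, 3, 3, 3, 3, 3, 3, 3, 3, 3, 3, 3, 3, 3, 3, 3, 3, 3, 3, 3, 3, 3, 3, 3, 3, 3, 3, 3, 3, 3, 3, 3, 3, 3, 3, 3, 3, 3, 3, 3, 1]; 73 cycles in total.
With 73 cycles on 217 points, sign = (−1)^{217−73} = +1.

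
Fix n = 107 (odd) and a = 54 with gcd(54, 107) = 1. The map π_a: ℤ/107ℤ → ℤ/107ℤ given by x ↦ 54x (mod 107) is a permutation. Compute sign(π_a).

Start at x=48: 48 → 24 → 12 → 6 → 3 → 55 → 81 → … (one orbit).
π_54 has 2 disjoint cycles with lengths [106, 1] on {0,…,106}.
107 − 2 = 105 transpositions; sign(π) = (−1)^105 = -1.
(54|107)_J = -1 (Zolotarev's lemma cross-check).

-1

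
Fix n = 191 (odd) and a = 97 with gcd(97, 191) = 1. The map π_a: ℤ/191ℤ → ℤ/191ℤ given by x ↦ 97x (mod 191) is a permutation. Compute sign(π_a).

Orbit of 162 under x↦97x: [162, 52, 78, 117, 80, 120, 180]… (length divides ord_191(97)).
π_97 has 3 disjoint cycles with lengths [95, 95, 1] on {0,…,190}.
191 − 3 = 188 transpositions; sign(π) = (−1)^188 = +1.
Check: (97/191) = +1 by Zolotarev.

+1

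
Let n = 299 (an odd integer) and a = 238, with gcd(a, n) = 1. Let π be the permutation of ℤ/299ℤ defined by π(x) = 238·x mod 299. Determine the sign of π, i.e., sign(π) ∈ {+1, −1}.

+1

Orbit of 144 under x↦238x: [144, 186, 16, 220, 35, 257, 170]… (length divides ord_299(238)).
Cycle lengths of π_238 on ℤ/299ℤ: [66, 66, 66, 66, 11, 11, 6, 6, 1]; 9 cycles in total.
n − c = 299 − 9 = 290; sign = (−1)^290 = +1.
(238|299)_J = +1 (Zolotarev's lemma cross-check).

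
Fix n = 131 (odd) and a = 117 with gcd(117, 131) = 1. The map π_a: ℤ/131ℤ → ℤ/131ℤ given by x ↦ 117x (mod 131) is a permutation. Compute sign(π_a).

+1

Trace 20: π^k(20) = [20, 113, 121, 9, 5, 61, 63] for k=0..6.
Decompose π into cycles: lengths [65, 65, 1] (3 cycles, including the fixed point 0).
131 − 3 = 128 transpositions; sign(π) = (−1)^128 = +1.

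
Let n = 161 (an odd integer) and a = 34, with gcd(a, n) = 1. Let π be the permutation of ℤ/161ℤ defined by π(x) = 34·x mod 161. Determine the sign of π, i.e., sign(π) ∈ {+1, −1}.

Orbit of 29 under x↦34x: [29, 20, 36, 97, 78, 76, 8]… (length divides ord_161(34)).
Cycle type of π: 22×7 + 2×3 + 1; total 11 cycles.
Σ(ℓ_i−1) = 161−11 = 150; sign = (−1)^150 = +1.

+1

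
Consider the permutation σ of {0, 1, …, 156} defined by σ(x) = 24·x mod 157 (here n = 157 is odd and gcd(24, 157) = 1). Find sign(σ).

Start at x=36: 36 → 79 → 12 → 131 → 4 → 96 → 106 → … (one orbit).
2 cycles of lengths [156, 1].
2 cycles on 157: each ℓ→(−1)^(ℓ−1), product (−1)^155 = -1.

-1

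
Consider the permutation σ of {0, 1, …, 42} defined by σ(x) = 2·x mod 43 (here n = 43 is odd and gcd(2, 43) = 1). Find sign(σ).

-1

Start at x=16: 16 → 32 → 21 → 42 → 41 → 39 → 35 → … (one orbit).
π_2 has 4 disjoint cycles with lengths [14, 14, 14, 1] on {0,…,42}.
sign(π) = (−1)^{n − #cycles} = (−1)^{43−4} = (−1)^39 = -1.
Via Zolotarev, sign(π_{2}) = (2|43) = -1.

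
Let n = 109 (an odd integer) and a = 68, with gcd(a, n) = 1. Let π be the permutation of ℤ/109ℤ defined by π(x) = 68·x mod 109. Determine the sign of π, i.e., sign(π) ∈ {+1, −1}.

-1

Orbit of 68 under x↦68x: [68, 46, 76, 45, 8, 108, 41]… (length divides ord_109(68)).
Cycle type of π: 12×9 + 1; total 10 cycles.
n − c = 109 − 10 = 99; sign = (−1)^99 = -1.
(68|109)_J = -1 (Zolotarev's lemma cross-check).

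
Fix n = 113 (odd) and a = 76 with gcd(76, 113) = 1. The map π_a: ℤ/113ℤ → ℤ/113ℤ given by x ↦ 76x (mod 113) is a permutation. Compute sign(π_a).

-1

Orbit of 32 under x↦76x: [32, 59, 77, 89, 97, 27, 18]… (length divides ord_113(76)).
2 cycles of lengths [112, 1].
2 cycles on 113: each ℓ→(−1)^(ℓ−1), product (−1)^111 = -1.
Via Zolotarev, sign(π_{76}) = (76|113) = -1.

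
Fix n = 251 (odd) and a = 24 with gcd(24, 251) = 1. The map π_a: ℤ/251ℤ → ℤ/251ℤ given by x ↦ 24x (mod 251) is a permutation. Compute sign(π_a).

Start at x=90: 90 → 152 → 134 → 204 → 127 → 36 → 111 → … (one orbit).
Cycle lengths of π_24 on ℤ/251ℤ: [250, 1]; 2 cycles in total.
Σ(ℓ_i−1) = 251−2 = 249; sign = (−1)^249 = -1.
(24|251)_J = -1 (Zolotarev's lemma cross-check).

-1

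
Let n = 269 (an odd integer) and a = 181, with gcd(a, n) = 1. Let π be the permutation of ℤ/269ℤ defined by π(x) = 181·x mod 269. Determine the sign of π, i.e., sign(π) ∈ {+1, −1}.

Start at x=132: 132 → 220 → 8 → 103 → 82 → 47 → 168 → … (one orbit).
Cycle type of π: 268 + 1; total 2 cycles.
n − c = 269 − 2 = 267; sign = (−1)^267 = -1.
(181|269)_J = -1 (Zolotarev's lemma cross-check).

-1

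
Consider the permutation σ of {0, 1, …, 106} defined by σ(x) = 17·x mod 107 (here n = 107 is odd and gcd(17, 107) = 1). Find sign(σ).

Start at x=24: 24 → 87 → 88 → 105 → 73 → 64 → 18 → … (one orbit).
2 cycles of lengths [106, 1].
n − c = 107 − 2 = 105; sign = (−1)^105 = -1.
Via Zolotarev, sign(π_{17}) = (17|107) = -1.

-1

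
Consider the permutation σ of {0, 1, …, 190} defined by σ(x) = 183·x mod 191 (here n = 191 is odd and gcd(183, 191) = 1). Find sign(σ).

Orbit of 56 under x↦183x: [56, 125, 146, 169, 176, 120, 186]… (length divides ord_191(183)).
2 cycles of lengths [190, 1].
191 − 2 = 189 transpositions; sign(π) = (−1)^189 = -1.
(183|191)_J = -1 (Zolotarev's lemma cross-check).

-1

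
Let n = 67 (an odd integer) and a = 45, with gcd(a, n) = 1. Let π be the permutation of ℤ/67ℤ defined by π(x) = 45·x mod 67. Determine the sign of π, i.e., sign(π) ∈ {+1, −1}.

Trace 14: π^k(14) = [14, 27, 9, 3, 1, 45, 15] for k=0..6.
π_45 has 4 disjoint cycles with lengths [22, 22, 22, 1] on {0,…,66}.
With 4 cycles on 67 points, sign = (−1)^{67−4} = -1.
(45|67)_J = -1 (Zolotarev's lemma cross-check).

-1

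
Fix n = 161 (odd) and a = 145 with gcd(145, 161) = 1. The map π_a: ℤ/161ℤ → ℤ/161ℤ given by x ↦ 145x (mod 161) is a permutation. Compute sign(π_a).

+1

Trace 64: π^k(64) = [64, 103, 123, 125, 93, 122, 141] for k=0..6.
Cycle type of π: 66×2 + 22 + 6 + 1; total 5 cycles.
5 cycles on 161: each ℓ→(−1)^(ℓ−1), product (−1)^156 = +1.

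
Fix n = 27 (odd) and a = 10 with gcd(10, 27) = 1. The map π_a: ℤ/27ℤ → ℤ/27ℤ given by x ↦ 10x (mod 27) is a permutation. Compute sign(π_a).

Orbit of 19 under x↦10x: [19, 1, 10]… (length divides ord_27(10)).
Cycle type of π: 3×6 + 1×9; total 15 cycles.
27 − 15 = 12 transpositions; sign(π) = (−1)^12 = +1.
(10|27)_J = +1 (Zolotarev's lemma cross-check).

+1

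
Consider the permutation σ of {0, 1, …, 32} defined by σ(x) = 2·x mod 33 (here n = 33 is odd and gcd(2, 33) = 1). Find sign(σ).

+1

Trace 25: π^k(25) = [25, 17, 1, 2, 4, 8, 16] for k=0..6.
π_2 has 5 disjoint cycles with lengths [10, 10, 10, 2, 1] on {0,…,32}.
Σ(ℓ_i−1) = 33−5 = 28; sign = (−1)^28 = +1.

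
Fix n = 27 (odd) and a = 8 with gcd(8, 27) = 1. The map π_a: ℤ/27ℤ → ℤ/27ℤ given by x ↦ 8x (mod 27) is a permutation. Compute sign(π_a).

-1

Start at x=10: 10 → 26 → 19 → 17 → 1 → 8 → 10 (one orbit).
Cycle lengths of π_8 on ℤ/27ℤ: [6, 6, 6, 2, 2, 2, 2, 1]; 8 cycles in total.
n − c = 27 − 8 = 19; sign = (−1)^19 = -1.
Via Zolotarev, sign(π_{8}) = (8|27) = -1.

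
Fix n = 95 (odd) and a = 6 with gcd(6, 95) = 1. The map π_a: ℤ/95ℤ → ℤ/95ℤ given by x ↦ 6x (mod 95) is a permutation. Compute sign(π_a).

Start at x=36: 36 → 26 → 61 → 81 → 11 → 66 → 16 → … (one orbit).
15 cycles of lengths [9, 9, 9, 9, 9, 9, 9, 9, 9, 9, 1, 1, 1, 1, 1].
95 − 15 = 80 transpositions; sign(π) = (−1)^80 = +1.
The Jacobi symbol (6|95) = +1 (Zolotarev) agrees.

+1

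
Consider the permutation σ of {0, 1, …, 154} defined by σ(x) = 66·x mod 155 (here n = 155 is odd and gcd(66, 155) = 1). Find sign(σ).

+1

Start at x=126: 126 → 101 → 1 → 66 → 16 → 126 (one orbit).
Decompose π into cycles: lengths [5, 5, 5, 5, 5, 5, 5, 5, 5, 5, 5, 5, 5, 5, 5, 5, 5, 5, 5, 5, 5, 5, 5, 5, 5, 5, 5, 5, 5, 5, 1, 1, 1, 1, 1] (35 cycles, including the fixed point 0).
155 − 35 = 120 transpositions; sign(π) = (−1)^120 = +1.
(66|155)_J = +1 (Zolotarev's lemma cross-check).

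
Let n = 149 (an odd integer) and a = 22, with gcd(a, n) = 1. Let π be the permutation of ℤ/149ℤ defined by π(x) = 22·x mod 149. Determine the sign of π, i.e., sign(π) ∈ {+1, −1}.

+1

Orbit of 104 under x↦22x: [104, 53, 123, 24, 81, 143, 17]… (length divides ord_149(22)).
3 cycles of lengths [74, 74, 1].
sign(π) = (−1)^{n − #cycles} = (−1)^{149−3} = (−1)^146 = +1.
Zolotarev: (22|149) = +1, matching the cycle-count sign.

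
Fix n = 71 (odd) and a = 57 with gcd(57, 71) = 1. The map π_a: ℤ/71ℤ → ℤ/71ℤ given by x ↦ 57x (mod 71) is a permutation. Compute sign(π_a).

Start at x=5: 5 → 1 → 57 → 54 → 25 → 5 (one orbit).
15 cycles of lengths [5, 5, 5, 5, 5, 5, 5, 5, 5, 5, 5, 5, 5, 5, 1].
15 cycles on 71: each ℓ→(−1)^(ℓ−1), product (−1)^56 = +1.
Check: (57/71) = +1 by Zolotarev.

+1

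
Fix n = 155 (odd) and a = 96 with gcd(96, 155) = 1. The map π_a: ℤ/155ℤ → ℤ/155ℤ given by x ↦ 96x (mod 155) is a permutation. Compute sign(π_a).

-1

Start at x=151: 151 → 81 → 26 → 16 → 141 → 51 → 91 → … (one orbit).
Decompose π into cycles: lengths [30, 30, 30, 30, 30, 1, 1, 1, 1, 1] (10 cycles, including the fixed point 0).
10 cycles on 155: each ℓ→(−1)^(ℓ−1), product (−1)^145 = -1.
(96|155)_J = -1 (Zolotarev's lemma cross-check).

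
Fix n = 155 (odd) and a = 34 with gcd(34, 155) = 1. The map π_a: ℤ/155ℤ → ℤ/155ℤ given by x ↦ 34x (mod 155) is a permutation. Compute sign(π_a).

Orbit of 56 under x↦34x: [56, 44, 101, 24, 41, 154, 121]… (length divides ord_155(34)).
Cycle type of π: 30×5 + 2×2 + 1; total 8 cycles.
With 8 cycles on 155 points, sign = (−1)^{155−8} = -1.
Check: (34/155) = -1 by Zolotarev.

-1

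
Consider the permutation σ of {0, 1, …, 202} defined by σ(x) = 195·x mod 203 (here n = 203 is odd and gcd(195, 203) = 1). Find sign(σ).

+1

Orbit of 22 under x↦195x: [22, 27, 190, 104, 183, 160, 141]… (length divides ord_203(195)).
π_195 has 11 disjoint cycles with lengths [28, 28, 28, 28, 28, 28, 28, 2, 2, 2, 1] on {0,…,202}.
With 11 cycles on 203 points, sign = (−1)^{203−11} = +1.
The Jacobi symbol (195|203) = +1 (Zolotarev) agrees.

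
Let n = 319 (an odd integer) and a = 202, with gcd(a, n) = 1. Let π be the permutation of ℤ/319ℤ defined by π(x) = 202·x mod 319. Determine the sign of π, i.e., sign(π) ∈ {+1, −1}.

Trace 144: π^k(144) = [144, 59, 115, 262, 289, 1, 202] for k=0..6.
The orbit structure of x ↦ 202x mod 319: 45 orbits of sizes [10, 10, 10, 10, 10, 10, 10, 10, 10, 10, 10, 10, 10, 10, 10, 10, 10, 10, 10, 10, 10, 10, 10, 10, 10, 10, 10, 10, 5, 5, 2, 2, 2, 2, 2, 2, 2, 2, 2, 2, 2, 2, 2, 2, 1].
319 − 45 = 274 transpositions; sign(π) = (−1)^274 = +1.
Zolotarev: (202|319) = +1, matching the cycle-count sign.

+1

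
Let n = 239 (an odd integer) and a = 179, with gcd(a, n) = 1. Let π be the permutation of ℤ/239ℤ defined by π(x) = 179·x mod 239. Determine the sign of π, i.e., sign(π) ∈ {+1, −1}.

Trace 180: π^k(180) = [180, 194, 71, 42, 109, 152, 201] for k=0..6.
2 cycles of lengths [238, 1].
Σ(ℓ_i−1) = 239−2 = 237; sign = (−1)^237 = -1.

-1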